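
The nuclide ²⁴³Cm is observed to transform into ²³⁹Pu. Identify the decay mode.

alpha decay

ΔA = 239 − 243 = -4; ΔZ = 94 − 96 = -2.
A drops by 4 and Z drops by 2 — the signature of alpha emission.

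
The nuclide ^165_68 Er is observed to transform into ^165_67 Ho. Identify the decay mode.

ΔA = 165 − 165 = 0; ΔZ = 67 − 68 = -1.
A is unchanged and Z drops by 1 — a proton has become a neutron (β⁺ emission or electron capture).

beta-plus decay or electron capture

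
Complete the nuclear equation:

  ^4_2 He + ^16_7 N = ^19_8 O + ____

proton

Conserve mass number: 4 + 16 = 19 + A, so A = 1.
Conserve atomic number: 2 + 7 = 8 + Z, so Z = 1.
A = 1 and Z = 1 is ^1_1 H — a proton.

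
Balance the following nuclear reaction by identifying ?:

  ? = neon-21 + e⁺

Na-21

Conserve mass number: A = 21 + 0, so A = 21.
Conserve atomic number: Z = 10 + 1, so Z = 11.
Z = 11 is sodium, so the species is sodium-21.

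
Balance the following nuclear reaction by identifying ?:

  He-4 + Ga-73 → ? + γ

Conserve mass number: 4 + 73 = A + 0, so A = 77.
Conserve atomic number: 2 + 31 = Z + 0, so Z = 33.
Z = 33 is arsenic, so the species is As-77.

As-77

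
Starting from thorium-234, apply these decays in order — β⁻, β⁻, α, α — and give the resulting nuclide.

Start: (A, Z) = (234, 90).
After β⁻: (234, 91).
After β⁻: (234, 92).
After α: (230, 90).
After α: (226, 88).
Z = 88 is radium.

Ra-226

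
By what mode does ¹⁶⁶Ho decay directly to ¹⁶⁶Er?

ΔA = 166 − 166 = 0; ΔZ = 68 − 67 = +1.
A is unchanged and Z rises by 1 — a neutron has become a proton (β⁻ decay).

beta-minus decay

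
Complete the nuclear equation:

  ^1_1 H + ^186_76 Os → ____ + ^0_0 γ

Conserve mass number: 1 + 186 = A + 0, so A = 187.
Conserve atomic number: 1 + 76 = Z + 0, so Z = 77.
Z = 77 is iridium, so the species is ^187_77 Ir.

Ir-187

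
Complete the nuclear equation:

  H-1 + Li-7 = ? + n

Conserve mass number: 1 + 7 = A + 1, so A = 7.
Conserve atomic number: 1 + 3 = Z + 0, so Z = 4.
Z = 4 is beryllium, so the species is Be-7.

Be-7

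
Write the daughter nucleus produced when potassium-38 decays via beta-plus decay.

Ar-38

Beta-plus decay: mass number changes by +0, atomic number by -1.
A: 38 = 38; Z: 19 − 1 = 18.
Z = 18 is argon, so the daughter is argon-38.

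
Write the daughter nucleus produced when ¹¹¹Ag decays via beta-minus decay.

Beta-minus decay: mass number changes by +0, atomic number by +1.
A: 111 = 111; Z: 47 + 1 = 48.
Z = 48 is cadmium, so the daughter is ¹¹¹Cd.

Cd-111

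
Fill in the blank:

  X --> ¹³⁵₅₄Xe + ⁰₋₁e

Conserve mass number: A = 135 + 0, so A = 135.
Conserve atomic number: Z = 54 − 1, so Z = 53.
Z = 53 is iodine, so the species is ¹³⁵₅₃I.

I-135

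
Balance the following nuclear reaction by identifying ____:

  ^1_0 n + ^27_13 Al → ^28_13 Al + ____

gamma ray

Conserve mass number: 1 + 27 = 28 + A, so A = 0.
Conserve atomic number: 0 + 13 = 13 + Z, so Z = 0.
A = 0 and Z = 0 is ^0_0 γ — a gamma ray.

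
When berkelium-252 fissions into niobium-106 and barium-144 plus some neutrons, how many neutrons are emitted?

2

Conserve mass number: 252 = 106 + 144 + k, so k = 252 − 250 = 2.
Check atomic number: 97 = 41 + 56 + 0 = 97. ✓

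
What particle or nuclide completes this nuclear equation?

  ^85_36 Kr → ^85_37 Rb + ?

beta-minus particle

Conserve mass number: 85 = 85 + A, so A = 0.
Conserve atomic number: 36 = 37 + Z, so Z = -1.
A = 0 and Z = -1 is ^0_-1 e — a beta-minus particle.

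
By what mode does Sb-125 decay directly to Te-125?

beta-minus decay

ΔA = 125 − 125 = 0; ΔZ = 52 − 51 = +1.
A is unchanged and Z rises by 1 — a neutron has become a proton (β⁻ decay).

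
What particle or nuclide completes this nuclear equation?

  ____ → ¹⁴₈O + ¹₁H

Conserve mass number: A = 14 + 1, so A = 15.
Conserve atomic number: Z = 8 + 1, so Z = 9.
Z = 9 is fluorine, so the species is ¹⁵₉F.

F-15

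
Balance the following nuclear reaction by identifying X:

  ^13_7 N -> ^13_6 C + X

Conserve mass number: 13 = 13 + A, so A = 0.
Conserve atomic number: 7 = 6 + Z, so Z = 1.
A = 0 and Z = 1 is ^0_1 e — a positron.

positron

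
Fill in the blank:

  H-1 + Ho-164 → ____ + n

Er-164

Conserve mass number: 1 + 164 = A + 1, so A = 164.
Conserve atomic number: 1 + 67 = Z + 0, so Z = 68.
Z = 68 is erbium, so the species is Er-164.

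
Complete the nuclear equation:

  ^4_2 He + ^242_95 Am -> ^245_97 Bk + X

Conserve mass number: 4 + 242 = 245 + A, so A = 1.
Conserve atomic number: 2 + 95 = 97 + Z, so Z = 0.
A = 1 and Z = 0 is ^1_0 n — a neutron.

neutron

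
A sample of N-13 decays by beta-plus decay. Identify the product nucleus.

C-13

Beta-plus decay: mass number changes by +0, atomic number by -1.
A: 13 = 13; Z: 7 − 1 = 6.
Z = 6 is carbon, so the daughter is C-13.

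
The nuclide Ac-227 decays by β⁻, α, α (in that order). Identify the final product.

Start: (A, Z) = (227, 89).
After β⁻: (227, 90).
After α: (223, 88).
After α: (219, 86).
Z = 86 is radon.

Rn-219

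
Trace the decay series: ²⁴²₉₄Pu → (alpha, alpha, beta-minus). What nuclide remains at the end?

Pa-234

Start: (A, Z) = (242, 94).
After α: (238, 92).
After α: (234, 90).
After β⁻: (234, 91).
Z = 91 is protactinium.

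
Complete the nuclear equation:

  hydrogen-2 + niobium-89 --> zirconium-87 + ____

Conserve mass number: 2 + 89 = 87 + A, so A = 4.
Conserve atomic number: 1 + 41 = 40 + Z, so Z = 2.
A = 4 and Z = 2 is helium-4 — an alpha particle.

alpha particle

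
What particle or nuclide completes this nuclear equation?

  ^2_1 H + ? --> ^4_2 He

Conserve mass number: 2 + A = 4, so A = 2.
Conserve atomic number: 1 + Z = 2, so Z = 1.
A = 2 and Z = 1 is ^2_1 H — a deuteron.

deuteron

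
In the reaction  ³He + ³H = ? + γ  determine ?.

Conserve mass number: 3 + 3 = A + 0, so A = 6.
Conserve atomic number: 2 + 1 = Z + 0, so Z = 3.
Z = 3 is lithium, so the species is ⁶Li.

Li-6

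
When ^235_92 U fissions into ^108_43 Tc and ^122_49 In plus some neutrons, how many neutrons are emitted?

Conserve mass number: 235 = 108 + 122 + k, so k = 235 − 230 = 5.
Check atomic number: 92 = 43 + 49 + 0 = 92. ✓

5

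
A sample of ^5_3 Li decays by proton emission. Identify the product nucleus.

He-4

Proton emission: mass number changes by -1, atomic number by -1.
A: 5 − 1 = 4; Z: 3 − 1 = 2.
Z = 2 is helium, so the daughter is ^4_2 He.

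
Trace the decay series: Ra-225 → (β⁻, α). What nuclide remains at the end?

Start: (A, Z) = (225, 88).
After β⁻: (225, 89).
After α: (221, 87).
Z = 87 is francium.

Fr-221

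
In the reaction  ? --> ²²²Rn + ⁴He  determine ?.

Ra-226

Conserve mass number: A = 222 + 4, so A = 226.
Conserve atomic number: Z = 86 + 2, so Z = 88.
Z = 88 is radium, so the species is ²²⁶Ra.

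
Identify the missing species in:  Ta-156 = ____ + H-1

Conserve mass number: 156 = A + 1, so A = 155.
Conserve atomic number: 73 = Z + 1, so Z = 72.
Z = 72 is hafnium, so the species is Hf-155.

Hf-155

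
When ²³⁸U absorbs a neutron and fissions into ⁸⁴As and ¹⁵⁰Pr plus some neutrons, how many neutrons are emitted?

Conserve mass number: 239 = 84 + 150 + k, so k = 239 − 234 = 5.
Check atomic number: 92 = 33 + 59 + 0 = 92. ✓

5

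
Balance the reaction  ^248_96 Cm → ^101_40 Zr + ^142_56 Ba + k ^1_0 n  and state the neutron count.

5

Conserve mass number: 248 = 101 + 142 + k, so k = 248 − 243 = 5.
Check atomic number: 96 = 40 + 56 + 0 = 96. ✓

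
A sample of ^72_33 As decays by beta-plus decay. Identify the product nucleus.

Beta-plus decay: mass number changes by +0, atomic number by -1.
A: 72 = 72; Z: 33 − 1 = 32.
Z = 32 is germanium, so the daughter is ^72_32 Ge.

Ge-72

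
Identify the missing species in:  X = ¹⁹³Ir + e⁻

Conserve mass number: A = 193 + 0, so A = 193.
Conserve atomic number: Z = 77 − 1, so Z = 76.
Z = 76 is osmium, so the species is ¹⁹³Os.

Os-193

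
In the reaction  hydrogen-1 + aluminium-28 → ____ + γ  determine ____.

Conserve mass number: 1 + 28 = A + 0, so A = 29.
Conserve atomic number: 1 + 13 = Z + 0, so Z = 14.
Z = 14 is silicon, so the species is silicon-29.

Si-29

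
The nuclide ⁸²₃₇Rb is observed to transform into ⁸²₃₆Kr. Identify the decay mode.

beta-plus decay or electron capture

ΔA = 82 − 82 = 0; ΔZ = 36 − 37 = -1.
A is unchanged and Z drops by 1 — a proton has become a neutron (β⁺ emission or electron capture).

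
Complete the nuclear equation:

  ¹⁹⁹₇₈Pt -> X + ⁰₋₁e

Conserve mass number: 199 = A + 0, so A = 199.
Conserve atomic number: 78 = Z − 1, so Z = 79.
Z = 79 is gold, so the species is ¹⁹⁹₇₉Au.

Au-199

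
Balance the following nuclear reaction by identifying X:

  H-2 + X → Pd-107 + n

Rh-106

Conserve mass number: 2 + A = 107 + 1, so A = 106.
Conserve atomic number: 1 + Z = 46 + 0, so Z = 45.
Z = 45 is rhodium, so the species is Rh-106.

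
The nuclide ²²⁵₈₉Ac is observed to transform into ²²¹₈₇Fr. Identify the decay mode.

ΔA = 221 − 225 = -4; ΔZ = 87 − 89 = -2.
A drops by 4 and Z drops by 2 — the signature of alpha emission.

alpha decay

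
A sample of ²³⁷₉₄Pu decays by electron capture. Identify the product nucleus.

Electron capture: mass number changes by +0, atomic number by -1.
A: 237 = 237; Z: 94 − 1 = 93.
Z = 93 is neptunium, so the daughter is ²³⁷₉₃Np.

Np-237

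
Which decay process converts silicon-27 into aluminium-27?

beta-plus decay or electron capture

ΔA = 27 − 27 = 0; ΔZ = 13 − 14 = -1.
A is unchanged and Z drops by 1 — a proton has become a neutron (β⁺ emission or electron capture).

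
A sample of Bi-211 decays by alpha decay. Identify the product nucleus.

Alpha decay: mass number changes by -4, atomic number by -2.
A: 211 − 4 = 207; Z: 83 − 2 = 81.
Z = 81 is thallium, so the daughter is Tl-207.

Tl-207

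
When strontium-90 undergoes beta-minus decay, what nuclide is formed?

Y-90

Beta-minus decay: mass number changes by +0, atomic number by +1.
A: 90 = 90; Z: 38 + 1 = 39.
Z = 39 is yttrium, so the daughter is yttrium-90.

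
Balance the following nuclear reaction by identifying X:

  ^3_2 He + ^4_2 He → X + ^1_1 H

Li-6

Conserve mass number: 3 + 4 = A + 1, so A = 6.
Conserve atomic number: 2 + 2 = Z + 1, so Z = 3.
Z = 3 is lithium, so the species is ^6_3 Li.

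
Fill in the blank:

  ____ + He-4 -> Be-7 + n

alpha particle

Conserve mass number: A + 4 = 7 + 1, so A = 4.
Conserve atomic number: Z + 2 = 4 + 0, so Z = 2.
A = 4 and Z = 2 is He-4 — an alpha particle.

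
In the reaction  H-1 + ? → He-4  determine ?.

Conserve mass number: 1 + A = 4, so A = 3.
Conserve atomic number: 1 + Z = 2, so Z = 1.
A = 3 and Z = 1 is H-3 — a triton.

triton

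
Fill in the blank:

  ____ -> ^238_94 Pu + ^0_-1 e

Conserve mass number: A = 238 + 0, so A = 238.
Conserve atomic number: Z = 94 − 1, so Z = 93.
Z = 93 is neptunium, so the species is ^238_93 Np.

Np-238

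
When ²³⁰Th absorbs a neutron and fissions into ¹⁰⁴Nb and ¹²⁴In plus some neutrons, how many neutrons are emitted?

3

Conserve mass number: 231 = 104 + 124 + k, so k = 231 − 228 = 3.
Check atomic number: 90 = 41 + 49 + 0 = 90. ✓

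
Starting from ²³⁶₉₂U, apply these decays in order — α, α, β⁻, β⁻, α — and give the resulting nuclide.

Ra-224

Start: (A, Z) = (236, 92).
After α: (232, 90).
After α: (228, 88).
After β⁻: (228, 89).
After β⁻: (228, 90).
After α: (224, 88).
Z = 88 is radium.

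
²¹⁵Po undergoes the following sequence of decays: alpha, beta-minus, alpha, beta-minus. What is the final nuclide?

Pb-207

Start: (A, Z) = (215, 84).
After α: (211, 82).
After β⁻: (211, 83).
After α: (207, 81).
After β⁻: (207, 82).
Z = 82 is lead.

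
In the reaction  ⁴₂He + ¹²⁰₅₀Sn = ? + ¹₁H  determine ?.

Conserve mass number: 4 + 120 = A + 1, so A = 123.
Conserve atomic number: 2 + 50 = Z + 1, so Z = 51.
Z = 51 is antimony, so the species is ¹²³₅₁Sb.

Sb-123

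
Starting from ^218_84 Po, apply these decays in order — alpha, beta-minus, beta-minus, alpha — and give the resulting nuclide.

Start: (A, Z) = (218, 84).
After α: (214, 82).
After β⁻: (214, 83).
After β⁻: (214, 84).
After α: (210, 82).
Z = 82 is lead.

Pb-210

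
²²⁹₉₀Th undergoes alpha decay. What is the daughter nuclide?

Ra-225

Alpha decay: mass number changes by -4, atomic number by -2.
A: 229 − 4 = 225; Z: 90 − 2 = 88.
Z = 88 is radium, so the daughter is ²²⁵₈₈Ra.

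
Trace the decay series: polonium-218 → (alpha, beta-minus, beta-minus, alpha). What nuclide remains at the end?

Pb-210

Start: (A, Z) = (218, 84).
After α: (214, 82).
After β⁻: (214, 83).
After β⁻: (214, 84).
After α: (210, 82).
Z = 82 is lead.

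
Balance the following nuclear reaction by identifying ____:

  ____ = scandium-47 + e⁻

Conserve mass number: A = 47 + 0, so A = 47.
Conserve atomic number: Z = 21 − 1, so Z = 20.
Z = 20 is calcium, so the species is calcium-47.

Ca-47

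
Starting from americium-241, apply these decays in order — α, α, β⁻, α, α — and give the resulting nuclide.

Ra-225

Start: (A, Z) = (241, 95).
After α: (237, 93).
After α: (233, 91).
After β⁻: (233, 92).
After α: (229, 90).
After α: (225, 88).
Z = 88 is radium.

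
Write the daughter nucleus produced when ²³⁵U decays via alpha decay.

Th-231

Alpha decay: mass number changes by -4, atomic number by -2.
A: 235 − 4 = 231; Z: 92 − 2 = 90.
Z = 90 is thorium, so the daughter is ²³¹Th.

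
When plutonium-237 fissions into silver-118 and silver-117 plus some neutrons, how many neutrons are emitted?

Conserve mass number: 237 = 118 + 117 + k, so k = 237 − 235 = 2.
Check atomic number: 94 = 47 + 47 + 0 = 94. ✓

2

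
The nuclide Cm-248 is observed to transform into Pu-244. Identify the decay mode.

ΔA = 244 − 248 = -4; ΔZ = 94 − 96 = -2.
A drops by 4 and Z drops by 2 — the signature of alpha emission.

alpha decay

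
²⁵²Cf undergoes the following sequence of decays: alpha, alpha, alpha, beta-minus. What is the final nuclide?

Np-240

Start: (A, Z) = (252, 98).
After α: (248, 96).
After α: (244, 94).
After α: (240, 92).
After β⁻: (240, 93).
Z = 93 is neptunium.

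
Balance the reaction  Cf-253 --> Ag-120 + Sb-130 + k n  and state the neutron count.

Conserve mass number: 253 = 120 + 130 + k, so k = 253 − 250 = 3.
Check atomic number: 98 = 47 + 51 + 0 = 98. ✓

3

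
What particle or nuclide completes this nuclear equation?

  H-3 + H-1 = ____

He-4

Conserve mass number: 3 + 1 = A, so A = 4.
Conserve atomic number: 1 + 1 = Z, so Z = 2.
A = 4 and Z = 2 is He-4 — an alpha particle.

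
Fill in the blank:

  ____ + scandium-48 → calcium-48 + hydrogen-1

neutron

Conserve mass number: A + 48 = 48 + 1, so A = 1.
Conserve atomic number: Z + 21 = 20 + 1, so Z = 0.
A = 1 and Z = 0 is neutron — a neutron.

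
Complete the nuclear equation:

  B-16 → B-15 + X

neutron

Conserve mass number: 16 = 15 + A, so A = 1.
Conserve atomic number: 5 = 5 + Z, so Z = 0.
A = 1 and Z = 0 is n — a neutron.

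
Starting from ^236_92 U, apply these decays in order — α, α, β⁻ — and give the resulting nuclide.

Ac-228

Start: (A, Z) = (236, 92).
After α: (232, 90).
After α: (228, 88).
After β⁻: (228, 89).
Z = 89 is actinium.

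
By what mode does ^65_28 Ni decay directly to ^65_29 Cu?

beta-minus decay

ΔA = 65 − 65 = 0; ΔZ = 29 − 28 = +1.
A is unchanged and Z rises by 1 — a neutron has become a proton (β⁻ decay).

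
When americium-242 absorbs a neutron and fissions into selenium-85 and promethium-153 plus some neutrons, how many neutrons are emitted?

5

Conserve mass number: 243 = 85 + 153 + k, so k = 243 − 238 = 5.
Check atomic number: 95 = 34 + 61 + 0 = 95. ✓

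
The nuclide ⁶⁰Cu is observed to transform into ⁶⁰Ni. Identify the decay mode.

beta-plus decay or electron capture

ΔA = 60 − 60 = 0; ΔZ = 28 − 29 = -1.
A is unchanged and Z drops by 1 — a proton has become a neutron (β⁺ emission or electron capture).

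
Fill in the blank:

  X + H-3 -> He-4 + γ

Conserve mass number: A + 3 = 4 + 0, so A = 1.
Conserve atomic number: Z + 1 = 2 + 0, so Z = 1.
A = 1 and Z = 1 is H-1 — a proton.

proton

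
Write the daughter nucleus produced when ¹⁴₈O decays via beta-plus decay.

N-14

Beta-plus decay: mass number changes by +0, atomic number by -1.
A: 14 = 14; Z: 8 − 1 = 7.
Z = 7 is nitrogen, so the daughter is ¹⁴₇N.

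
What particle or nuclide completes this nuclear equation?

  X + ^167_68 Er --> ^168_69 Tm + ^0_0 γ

proton

Conserve mass number: A + 167 = 168 + 0, so A = 1.
Conserve atomic number: Z + 68 = 69 + 0, so Z = 1.
A = 1 and Z = 1 is ^1_1 H — a proton.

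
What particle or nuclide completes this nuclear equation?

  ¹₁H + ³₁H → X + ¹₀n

Conserve mass number: 1 + 3 = A + 1, so A = 3.
Conserve atomic number: 1 + 1 = Z + 0, so Z = 2.
Z = 2 is helium, so the species is ³₂He.

He-3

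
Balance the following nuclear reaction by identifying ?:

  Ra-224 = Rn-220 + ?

alpha particle

Conserve mass number: 224 = 220 + A, so A = 4.
Conserve atomic number: 88 = 86 + Z, so Z = 2.
A = 4 and Z = 2 is He-4 — an alpha particle.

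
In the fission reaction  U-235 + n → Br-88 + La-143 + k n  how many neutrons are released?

Conserve mass number: 236 = 88 + 143 + k, so k = 236 − 231 = 5.
Check atomic number: 92 = 35 + 57 + 0 = 92. ✓

5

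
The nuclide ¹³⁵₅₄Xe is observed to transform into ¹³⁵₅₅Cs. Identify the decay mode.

beta-minus decay

ΔA = 135 − 135 = 0; ΔZ = 55 − 54 = +1.
A is unchanged and Z rises by 1 — a neutron has become a proton (β⁻ decay).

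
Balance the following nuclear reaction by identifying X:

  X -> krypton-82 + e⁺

Rb-82

Conserve mass number: A = 82 + 0, so A = 82.
Conserve atomic number: Z = 36 + 1, so Z = 37.
Z = 37 is rubidium, so the species is rubidium-82.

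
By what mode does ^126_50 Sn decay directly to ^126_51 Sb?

ΔA = 126 − 126 = 0; ΔZ = 51 − 50 = +1.
A is unchanged and Z rises by 1 — a neutron has become a proton (β⁻ decay).

beta-minus decay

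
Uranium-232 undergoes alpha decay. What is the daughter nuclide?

Alpha decay: mass number changes by -4, atomic number by -2.
A: 232 − 4 = 228; Z: 92 − 2 = 90.
Z = 90 is thorium, so the daughter is thorium-228.

Th-228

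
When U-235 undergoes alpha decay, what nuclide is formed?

Th-231

Alpha decay: mass number changes by -4, atomic number by -2.
A: 235 − 4 = 231; Z: 92 − 2 = 90.
Z = 90 is thorium, so the daughter is Th-231.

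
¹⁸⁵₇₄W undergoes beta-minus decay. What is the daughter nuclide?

Re-185

Beta-minus decay: mass number changes by +0, atomic number by +1.
A: 185 = 185; Z: 74 + 1 = 75.
Z = 75 is rhenium, so the daughter is ¹⁸⁵₇₅Re.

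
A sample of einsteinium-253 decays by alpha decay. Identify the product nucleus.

Bk-249

Alpha decay: mass number changes by -4, atomic number by -2.
A: 253 − 4 = 249; Z: 99 − 2 = 97.
Z = 97 is berkelium, so the daughter is berkelium-249.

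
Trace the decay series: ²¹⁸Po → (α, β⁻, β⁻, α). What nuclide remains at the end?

Start: (A, Z) = (218, 84).
After α: (214, 82).
After β⁻: (214, 83).
After β⁻: (214, 84).
After α: (210, 82).
Z = 82 is lead.

Pb-210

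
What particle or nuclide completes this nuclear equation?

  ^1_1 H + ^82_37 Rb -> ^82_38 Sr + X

neutron

Conserve mass number: 1 + 82 = 82 + A, so A = 1.
Conserve atomic number: 1 + 37 = 38 + Z, so Z = 0.
A = 1 and Z = 0 is ^1_0 n — a neutron.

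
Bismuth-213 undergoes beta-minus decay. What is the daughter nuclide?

Po-213

Beta-minus decay: mass number changes by +0, atomic number by +1.
A: 213 = 213; Z: 83 + 1 = 84.
Z = 84 is polonium, so the daughter is polonium-213.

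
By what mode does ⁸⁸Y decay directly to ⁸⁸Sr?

ΔA = 88 − 88 = 0; ΔZ = 38 − 39 = -1.
A is unchanged and Z drops by 1 — a proton has become a neutron (β⁺ emission or electron capture).

beta-plus decay or electron capture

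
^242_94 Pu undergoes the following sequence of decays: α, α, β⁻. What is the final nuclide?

Pa-234

Start: (A, Z) = (242, 94).
After α: (238, 92).
After α: (234, 90).
After β⁻: (234, 91).
Z = 91 is protactinium.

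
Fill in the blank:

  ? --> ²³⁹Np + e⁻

U-239

Conserve mass number: A = 239 + 0, so A = 239.
Conserve atomic number: Z = 93 − 1, so Z = 92.
Z = 92 is uranium, so the species is ²³⁹U.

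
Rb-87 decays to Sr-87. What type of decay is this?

ΔA = 87 − 87 = 0; ΔZ = 38 − 37 = +1.
A is unchanged and Z rises by 1 — a neutron has become a proton (β⁻ decay).

beta-minus decay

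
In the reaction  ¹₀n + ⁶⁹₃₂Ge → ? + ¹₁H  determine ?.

Conserve mass number: 1 + 69 = A + 1, so A = 69.
Conserve atomic number: 0 + 32 = Z + 1, so Z = 31.
Z = 31 is gallium, so the species is ⁶⁹₃₁Ga.

Ga-69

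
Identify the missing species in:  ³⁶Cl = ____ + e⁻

Ar-36

Conserve mass number: 36 = A + 0, so A = 36.
Conserve atomic number: 17 = Z − 1, so Z = 18.
Z = 18 is argon, so the species is ³⁶Ar.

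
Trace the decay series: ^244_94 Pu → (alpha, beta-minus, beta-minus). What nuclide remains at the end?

Pu-240

Start: (A, Z) = (244, 94).
After α: (240, 92).
After β⁻: (240, 93).
After β⁻: (240, 94).
Z = 94 is plutonium.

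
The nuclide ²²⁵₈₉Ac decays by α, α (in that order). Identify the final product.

At-217

Start: (A, Z) = (225, 89).
After α: (221, 87).
After α: (217, 85).
Z = 85 is astatine.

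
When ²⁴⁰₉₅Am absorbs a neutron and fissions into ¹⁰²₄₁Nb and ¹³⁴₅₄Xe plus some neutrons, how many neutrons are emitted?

5

Conserve mass number: 241 = 102 + 134 + k, so k = 241 − 236 = 5.
Check atomic number: 95 = 41 + 54 + 0 = 95. ✓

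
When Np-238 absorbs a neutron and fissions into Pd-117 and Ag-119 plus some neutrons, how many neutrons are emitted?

Conserve mass number: 239 = 117 + 119 + k, so k = 239 − 236 = 3.
Check atomic number: 93 = 46 + 47 + 0 = 93. ✓

3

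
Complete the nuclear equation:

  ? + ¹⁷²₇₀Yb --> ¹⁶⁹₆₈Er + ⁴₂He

neutron

Conserve mass number: A + 172 = 169 + 4, so A = 1.
Conserve atomic number: Z + 70 = 68 + 2, so Z = 0.
A = 1 and Z = 0 is ¹₀n — a neutron.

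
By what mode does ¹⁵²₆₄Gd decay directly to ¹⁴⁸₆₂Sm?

ΔA = 148 − 152 = -4; ΔZ = 62 − 64 = -2.
A drops by 4 and Z drops by 2 — the signature of alpha emission.

alpha decay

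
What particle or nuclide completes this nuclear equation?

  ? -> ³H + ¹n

Conserve mass number: A = 3 + 1, so A = 4.
Conserve atomic number: Z = 1 + 0, so Z = 1.
Z = 1 is hydrogen, so the species is ⁴H.

H-4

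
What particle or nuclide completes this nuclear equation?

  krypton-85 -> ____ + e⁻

Conserve mass number: 85 = A + 0, so A = 85.
Conserve atomic number: 36 = Z − 1, so Z = 37.
Z = 37 is rubidium, so the species is rubidium-85.

Rb-85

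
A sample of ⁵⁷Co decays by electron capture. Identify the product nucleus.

Electron capture: mass number changes by +0, atomic number by -1.
A: 57 = 57; Z: 27 − 1 = 26.
Z = 26 is iron, so the daughter is ⁵⁷Fe.

Fe-57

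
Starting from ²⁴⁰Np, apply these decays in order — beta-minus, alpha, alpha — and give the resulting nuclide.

Th-232

Start: (A, Z) = (240, 93).
After β⁻: (240, 94).
After α: (236, 92).
After α: (232, 90).
Z = 90 is thorium.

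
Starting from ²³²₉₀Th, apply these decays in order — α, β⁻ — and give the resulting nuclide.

Start: (A, Z) = (232, 90).
After α: (228, 88).
After β⁻: (228, 89).
Z = 89 is actinium.

Ac-228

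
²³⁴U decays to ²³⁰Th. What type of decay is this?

alpha decay

ΔA = 230 − 234 = -4; ΔZ = 90 − 92 = -2.
A drops by 4 and Z drops by 2 — the signature of alpha emission.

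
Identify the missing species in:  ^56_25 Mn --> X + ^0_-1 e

Fe-56

Conserve mass number: 56 = A + 0, so A = 56.
Conserve atomic number: 25 = Z − 1, so Z = 26.
Z = 26 is iron, so the species is ^56_26 Fe.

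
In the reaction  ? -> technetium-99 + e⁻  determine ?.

Conserve mass number: A = 99 + 0, so A = 99.
Conserve atomic number: Z = 43 − 1, so Z = 42.
Z = 42 is molybdenum, so the species is molybdenum-99.

Mo-99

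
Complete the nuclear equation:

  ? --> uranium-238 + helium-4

Conserve mass number: A = 238 + 4, so A = 242.
Conserve atomic number: Z = 92 + 2, so Z = 94.
Z = 94 is plutonium, so the species is plutonium-242.

Pu-242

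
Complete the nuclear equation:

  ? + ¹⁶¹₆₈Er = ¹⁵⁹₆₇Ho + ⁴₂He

Conserve mass number: A + 161 = 159 + 4, so A = 2.
Conserve atomic number: Z + 68 = 67 + 2, so Z = 1.
A = 2 and Z = 1 is ²₁H — a deuteron.

deuteron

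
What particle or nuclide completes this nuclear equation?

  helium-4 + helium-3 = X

Be-7

Conserve mass number: 4 + 3 = A, so A = 7.
Conserve atomic number: 2 + 2 = Z, so Z = 4.
Z = 4 is beryllium, so the species is beryllium-7.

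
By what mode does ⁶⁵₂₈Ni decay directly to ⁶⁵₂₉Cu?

ΔA = 65 − 65 = 0; ΔZ = 29 − 28 = +1.
A is unchanged and Z rises by 1 — a neutron has become a proton (β⁻ decay).

beta-minus decay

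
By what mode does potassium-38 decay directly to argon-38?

beta-plus decay or electron capture

ΔA = 38 − 38 = 0; ΔZ = 18 − 19 = -1.
A is unchanged and Z drops by 1 — a proton has become a neutron (β⁺ emission or electron capture).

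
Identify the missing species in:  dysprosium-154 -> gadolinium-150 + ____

Conserve mass number: 154 = 150 + A, so A = 4.
Conserve atomic number: 66 = 64 + Z, so Z = 2.
A = 4 and Z = 2 is helium-4 — an alpha particle.

alpha particle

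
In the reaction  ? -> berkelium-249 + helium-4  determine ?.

Es-253

Conserve mass number: A = 249 + 4, so A = 253.
Conserve atomic number: Z = 97 + 2, so Z = 99.
Z = 99 is einsteinium, so the species is einsteinium-253.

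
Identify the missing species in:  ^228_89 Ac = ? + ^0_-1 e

Th-228

Conserve mass number: 228 = A + 0, so A = 228.
Conserve atomic number: 89 = Z − 1, so Z = 90.
Z = 90 is thorium, so the species is ^228_90 Th.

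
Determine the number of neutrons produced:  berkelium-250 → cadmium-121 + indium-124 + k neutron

Conserve mass number: 250 = 121 + 124 + k, so k = 250 − 245 = 5.
Check atomic number: 97 = 48 + 49 + 0 = 97. ✓

5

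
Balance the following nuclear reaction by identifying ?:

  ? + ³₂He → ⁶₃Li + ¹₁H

Conserve mass number: A + 3 = 6 + 1, so A = 4.
Conserve atomic number: Z + 2 = 3 + 1, so Z = 2.
A = 4 and Z = 2 is ⁴₂He — an alpha particle.

alpha particle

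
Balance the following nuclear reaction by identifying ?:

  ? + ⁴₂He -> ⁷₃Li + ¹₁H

Conserve mass number: A + 4 = 7 + 1, so A = 4.
Conserve atomic number: Z + 2 = 3 + 1, so Z = 2.
A = 4 and Z = 2 is ⁴₂He — an alpha particle.

alpha particle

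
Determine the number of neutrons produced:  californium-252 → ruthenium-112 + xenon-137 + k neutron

3

Conserve mass number: 252 = 112 + 137 + k, so k = 252 − 249 = 3.
Check atomic number: 98 = 44 + 54 + 0 = 98. ✓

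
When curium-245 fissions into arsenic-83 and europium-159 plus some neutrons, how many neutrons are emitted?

Conserve mass number: 245 = 83 + 159 + k, so k = 245 − 242 = 3.
Check atomic number: 96 = 33 + 63 + 0 = 96. ✓

3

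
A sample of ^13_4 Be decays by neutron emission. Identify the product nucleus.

Be-12

Neutron emission: mass number changes by -1, atomic number by +0.
A: 13 − 1 = 12; Z: 4 = 4.
Z = 4 is beryllium, so the daughter is ^12_4 Be.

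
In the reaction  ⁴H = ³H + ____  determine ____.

Conserve mass number: 4 = 3 + A, so A = 1.
Conserve atomic number: 1 = 1 + Z, so Z = 0.
A = 1 and Z = 0 is ¹n — a neutron.

neutron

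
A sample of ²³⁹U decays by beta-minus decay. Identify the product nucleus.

Np-239

Beta-minus decay: mass number changes by +0, atomic number by +1.
A: 239 = 239; Z: 92 + 1 = 93.
Z = 93 is neptunium, so the daughter is ²³⁹Np.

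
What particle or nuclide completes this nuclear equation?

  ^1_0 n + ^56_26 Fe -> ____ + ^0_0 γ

Fe-57

Conserve mass number: 1 + 56 = A + 0, so A = 57.
Conserve atomic number: 0 + 26 = Z + 0, so Z = 26.
Z = 26 is iron, so the species is ^57_26 Fe.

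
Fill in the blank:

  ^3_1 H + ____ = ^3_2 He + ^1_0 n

proton

Conserve mass number: 3 + A = 3 + 1, so A = 1.
Conserve atomic number: 1 + Z = 2 + 0, so Z = 1.
A = 1 and Z = 1 is ^1_1 H — a proton.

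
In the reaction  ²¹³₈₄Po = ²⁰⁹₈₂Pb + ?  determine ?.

Conserve mass number: 213 = 209 + A, so A = 4.
Conserve atomic number: 84 = 82 + Z, so Z = 2.
A = 4 and Z = 2 is ⁴₂He — an alpha particle.

alpha particle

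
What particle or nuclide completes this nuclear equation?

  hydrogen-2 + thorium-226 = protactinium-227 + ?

neutron

Conserve mass number: 2 + 226 = 227 + A, so A = 1.
Conserve atomic number: 1 + 90 = 91 + Z, so Z = 0.
A = 1 and Z = 0 is neutron — a neutron.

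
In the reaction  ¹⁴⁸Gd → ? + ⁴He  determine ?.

Conserve mass number: 148 = A + 4, so A = 144.
Conserve atomic number: 64 = Z + 2, so Z = 62.
Z = 62 is samarium, so the species is ¹⁴⁴Sm.

Sm-144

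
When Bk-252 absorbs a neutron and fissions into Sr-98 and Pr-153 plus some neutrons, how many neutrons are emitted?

2

Conserve mass number: 253 = 98 + 153 + k, so k = 253 − 251 = 2.
Check atomic number: 97 = 38 + 59 + 0 = 97. ✓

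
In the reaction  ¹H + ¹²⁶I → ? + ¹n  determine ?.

Xe-126

Conserve mass number: 1 + 126 = A + 1, so A = 126.
Conserve atomic number: 1 + 53 = Z + 0, so Z = 54.
Z = 54 is xenon, so the species is ¹²⁶Xe.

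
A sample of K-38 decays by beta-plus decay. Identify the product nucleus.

Ar-38

Beta-plus decay: mass number changes by +0, atomic number by -1.
A: 38 = 38; Z: 19 − 1 = 18.
Z = 18 is argon, so the daughter is Ar-38.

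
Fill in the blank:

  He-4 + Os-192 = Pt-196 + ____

Conserve mass number: 4 + 192 = 196 + A, so A = 0.
Conserve atomic number: 2 + 76 = 78 + Z, so Z = 0.
A = 0 and Z = 0 is γ — a gamma ray.

gamma ray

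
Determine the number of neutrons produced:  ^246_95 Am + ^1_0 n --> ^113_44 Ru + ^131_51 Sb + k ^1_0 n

Conserve mass number: 247 = 113 + 131 + k, so k = 247 − 244 = 3.
Check atomic number: 95 = 44 + 51 + 0 = 95. ✓

3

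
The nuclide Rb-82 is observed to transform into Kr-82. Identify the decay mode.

ΔA = 82 − 82 = 0; ΔZ = 36 − 37 = -1.
A is unchanged and Z drops by 1 — a proton has become a neutron (β⁺ emission or electron capture).

beta-plus decay or electron capture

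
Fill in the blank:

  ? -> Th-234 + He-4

U-238

Conserve mass number: A = 234 + 4, so A = 238.
Conserve atomic number: Z = 90 + 2, so Z = 92.
Z = 92 is uranium, so the species is U-238.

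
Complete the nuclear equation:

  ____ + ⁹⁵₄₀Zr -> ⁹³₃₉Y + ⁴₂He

Conserve mass number: A + 95 = 93 + 4, so A = 2.
Conserve atomic number: Z + 40 = 39 + 2, so Z = 1.
A = 2 and Z = 1 is ²₁H — a deuteron.

deuteron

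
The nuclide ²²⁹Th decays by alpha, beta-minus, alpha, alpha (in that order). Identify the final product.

At-217

Start: (A, Z) = (229, 90).
After α: (225, 88).
After β⁻: (225, 89).
After α: (221, 87).
After α: (217, 85).
Z = 85 is astatine.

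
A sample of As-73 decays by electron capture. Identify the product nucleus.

Ge-73

Electron capture: mass number changes by +0, atomic number by -1.
A: 73 = 73; Z: 33 − 1 = 32.
Z = 32 is germanium, so the daughter is Ge-73.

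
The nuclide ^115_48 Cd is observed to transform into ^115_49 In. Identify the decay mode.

beta-minus decay

ΔA = 115 − 115 = 0; ΔZ = 49 − 48 = +1.
A is unchanged and Z rises by 1 — a neutron has become a proton (β⁻ decay).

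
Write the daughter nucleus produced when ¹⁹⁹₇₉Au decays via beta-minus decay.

Beta-minus decay: mass number changes by +0, atomic number by +1.
A: 199 = 199; Z: 79 + 1 = 80.
Z = 80 is mercury, so the daughter is ¹⁹⁹₈₀Hg.

Hg-199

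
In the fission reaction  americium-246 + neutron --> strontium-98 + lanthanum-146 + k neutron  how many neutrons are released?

3

Conserve mass number: 247 = 98 + 146 + k, so k = 247 − 244 = 3.
Check atomic number: 95 = 38 + 57 + 0 = 95. ✓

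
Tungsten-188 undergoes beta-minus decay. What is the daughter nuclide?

Re-188

Beta-minus decay: mass number changes by +0, atomic number by +1.
A: 188 = 188; Z: 74 + 1 = 75.
Z = 75 is rhenium, so the daughter is rhenium-188.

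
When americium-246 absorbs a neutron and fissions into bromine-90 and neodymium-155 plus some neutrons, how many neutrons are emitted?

2

Conserve mass number: 247 = 90 + 155 + k, so k = 247 − 245 = 2.
Check atomic number: 95 = 35 + 60 + 0 = 95. ✓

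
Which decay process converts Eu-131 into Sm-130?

ΔA = 130 − 131 = -1; ΔZ = 62 − 63 = -1.
A drops by 1 and Z drops by 1 — a proton was emitted.

proton emission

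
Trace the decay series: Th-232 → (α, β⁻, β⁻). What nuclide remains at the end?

Start: (A, Z) = (232, 90).
After α: (228, 88).
After β⁻: (228, 89).
After β⁻: (228, 90).
Z = 90 is thorium.

Th-228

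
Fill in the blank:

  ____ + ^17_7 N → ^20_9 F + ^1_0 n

Conserve mass number: A + 17 = 20 + 1, so A = 4.
Conserve atomic number: Z + 7 = 9 + 0, so Z = 2.
A = 4 and Z = 2 is ^4_2 He — an alpha particle.

alpha particle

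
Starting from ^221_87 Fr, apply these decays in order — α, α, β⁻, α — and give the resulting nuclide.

Pb-209

Start: (A, Z) = (221, 87).
After α: (217, 85).
After α: (213, 83).
After β⁻: (213, 84).
After α: (209, 82).
Z = 82 is lead.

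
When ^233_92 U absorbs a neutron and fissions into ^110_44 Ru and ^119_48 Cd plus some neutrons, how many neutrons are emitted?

Conserve mass number: 234 = 110 + 119 + k, so k = 234 − 229 = 5.
Check atomic number: 92 = 44 + 48 + 0 = 92. ✓

5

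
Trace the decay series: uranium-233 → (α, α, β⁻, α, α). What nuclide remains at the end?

Start: (A, Z) = (233, 92).
After α: (229, 90).
After α: (225, 88).
After β⁻: (225, 89).
After α: (221, 87).
After α: (217, 85).
Z = 85 is astatine.

At-217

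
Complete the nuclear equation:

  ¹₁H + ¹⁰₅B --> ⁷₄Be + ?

alpha particle

Conserve mass number: 1 + 10 = 7 + A, so A = 4.
Conserve atomic number: 1 + 5 = 4 + Z, so Z = 2.
A = 4 and Z = 2 is ⁴₂He — an alpha particle.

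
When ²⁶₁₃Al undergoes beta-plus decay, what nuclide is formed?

Mg-26

Beta-plus decay: mass number changes by +0, atomic number by -1.
A: 26 = 26; Z: 13 − 1 = 12.
Z = 12 is magnesium, so the daughter is ²⁶₁₂Mg.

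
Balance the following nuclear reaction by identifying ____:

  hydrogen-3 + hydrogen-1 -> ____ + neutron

He-3

Conserve mass number: 3 + 1 = A + 1, so A = 3.
Conserve atomic number: 1 + 1 = Z + 0, so Z = 2.
Z = 2 is helium, so the species is helium-3.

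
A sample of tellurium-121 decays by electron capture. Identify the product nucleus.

Sb-121

Electron capture: mass number changes by +0, atomic number by -1.
A: 121 = 121; Z: 52 − 1 = 51.
Z = 51 is antimony, so the daughter is antimony-121.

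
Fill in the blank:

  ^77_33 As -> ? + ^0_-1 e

Conserve mass number: 77 = A + 0, so A = 77.
Conserve atomic number: 33 = Z − 1, so Z = 34.
Z = 34 is selenium, so the species is ^77_34 Se.

Se-77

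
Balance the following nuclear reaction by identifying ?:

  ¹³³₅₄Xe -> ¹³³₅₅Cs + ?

Conserve mass number: 133 = 133 + A, so A = 0.
Conserve atomic number: 54 = 55 + Z, so Z = -1.
A = 0 and Z = -1 is ⁰₋₁e — a beta-minus particle.

beta-minus particle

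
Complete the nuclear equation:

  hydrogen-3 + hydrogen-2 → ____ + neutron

Conserve mass number: 3 + 2 = A + 1, so A = 4.
Conserve atomic number: 1 + 1 = Z + 0, so Z = 2.
A = 4 and Z = 2 is helium-4 — an alpha particle.

He-4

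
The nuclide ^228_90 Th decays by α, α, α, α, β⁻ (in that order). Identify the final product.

Start: (A, Z) = (228, 90).
After α: (224, 88).
After α: (220, 86).
After α: (216, 84).
After α: (212, 82).
After β⁻: (212, 83).
Z = 83 is bismuth.

Bi-212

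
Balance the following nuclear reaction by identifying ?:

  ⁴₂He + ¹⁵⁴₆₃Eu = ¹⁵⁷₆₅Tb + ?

neutron

Conserve mass number: 4 + 154 = 157 + A, so A = 1.
Conserve atomic number: 2 + 63 = 65 + Z, so Z = 0.
A = 1 and Z = 0 is ¹₀n — a neutron.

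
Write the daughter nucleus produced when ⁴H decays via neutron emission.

Neutron emission: mass number changes by -1, atomic number by +0.
A: 4 − 1 = 3; Z: 1 = 1.
Z = 1 is hydrogen, so the daughter is ³H.

H-3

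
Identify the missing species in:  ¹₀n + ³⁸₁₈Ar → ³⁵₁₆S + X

Conserve mass number: 1 + 38 = 35 + A, so A = 4.
Conserve atomic number: 0 + 18 = 16 + Z, so Z = 2.
A = 4 and Z = 2 is ⁴₂He — an alpha particle.

alpha particle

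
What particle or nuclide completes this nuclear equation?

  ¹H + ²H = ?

Conserve mass number: 1 + 2 = A, so A = 3.
Conserve atomic number: 1 + 1 = Z, so Z = 2.
Z = 2 is helium, so the species is ³He.

He-3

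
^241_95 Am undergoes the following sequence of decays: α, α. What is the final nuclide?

Pa-233

Start: (A, Z) = (241, 95).
After α: (237, 93).
After α: (233, 91).
Z = 91 is protactinium.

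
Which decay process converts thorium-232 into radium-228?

ΔA = 228 − 232 = -4; ΔZ = 88 − 90 = -2.
A drops by 4 and Z drops by 2 — the signature of alpha emission.

alpha decay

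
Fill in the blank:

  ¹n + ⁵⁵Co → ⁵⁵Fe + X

proton

Conserve mass number: 1 + 55 = 55 + A, so A = 1.
Conserve atomic number: 0 + 27 = 26 + Z, so Z = 1.
A = 1 and Z = 1 is ¹H — a proton.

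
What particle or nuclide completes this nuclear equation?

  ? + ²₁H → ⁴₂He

Conserve mass number: A + 2 = 4, so A = 2.
Conserve atomic number: Z + 1 = 2, so Z = 1.
A = 2 and Z = 1 is ²₁H — a deuteron.

deuteron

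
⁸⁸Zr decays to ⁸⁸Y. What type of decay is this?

beta-plus decay or electron capture

ΔA = 88 − 88 = 0; ΔZ = 39 − 40 = -1.
A is unchanged and Z drops by 1 — a proton has become a neutron (β⁺ emission or electron capture).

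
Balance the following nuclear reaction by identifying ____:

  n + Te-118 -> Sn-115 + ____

Conserve mass number: 1 + 118 = 115 + A, so A = 4.
Conserve atomic number: 0 + 52 = 50 + Z, so Z = 2.
A = 4 and Z = 2 is He-4 — an alpha particle.

alpha particle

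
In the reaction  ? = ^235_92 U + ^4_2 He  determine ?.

Pu-239

Conserve mass number: A = 235 + 4, so A = 239.
Conserve atomic number: Z = 92 + 2, so Z = 94.
Z = 94 is plutonium, so the species is ^239_94 Pu.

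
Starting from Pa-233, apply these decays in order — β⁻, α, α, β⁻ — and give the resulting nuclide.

Ac-225

Start: (A, Z) = (233, 91).
After β⁻: (233, 92).
After α: (229, 90).
After α: (225, 88).
After β⁻: (225, 89).
Z = 89 is actinium.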